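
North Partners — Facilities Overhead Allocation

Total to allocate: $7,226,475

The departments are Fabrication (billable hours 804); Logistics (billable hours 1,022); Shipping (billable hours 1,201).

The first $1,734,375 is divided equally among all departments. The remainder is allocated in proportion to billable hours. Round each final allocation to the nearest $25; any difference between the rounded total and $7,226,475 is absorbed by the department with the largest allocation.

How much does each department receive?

Fabrication: $2,036,875 · Logistics: $2,432,400 · Shipping: $2,757,200

First tranche $1,734,375 split equally: $578,125 each.
Remainder $5,492,100 by billable hours (total 3,027): Fabrication 1,458,754.01 → $1,458,750; Logistics 1,854,286.82 → $1,854,275; Shipping 2,179,059.17 → $2,179,050.
Rounding difference +$25 on remainder applied to Shipping.
Totals: Fabrication $578,125 + $1,458,750 = $2,036,875; Logistics $578,125 + $1,854,275 = $2,432,400; Shipping $578,125 + $2,179,075 = $2,757,200.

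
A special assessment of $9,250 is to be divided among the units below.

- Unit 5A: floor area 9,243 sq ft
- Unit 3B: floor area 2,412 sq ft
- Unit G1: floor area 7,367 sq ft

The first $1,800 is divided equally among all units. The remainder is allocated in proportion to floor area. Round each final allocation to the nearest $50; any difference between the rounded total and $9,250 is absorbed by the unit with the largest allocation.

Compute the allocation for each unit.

Equal tier: $1,800 ÷ 3 = $600 apiece.
Remainder $7,450 by floor area (total 19,022): Unit 5A 3,620.04 → $3,600; Unit 3B 944.66 → $950; Unit G1 2,885.30 → $2,900.
Totals: Unit 5A $600 + $3,600 = $4,200; Unit 3B $600 + $950 = $1,550; Unit G1 $600 + $2,900 = $3,500.

Unit 5A: $4,200; Unit 3B: $1,550; Unit G1: $3,500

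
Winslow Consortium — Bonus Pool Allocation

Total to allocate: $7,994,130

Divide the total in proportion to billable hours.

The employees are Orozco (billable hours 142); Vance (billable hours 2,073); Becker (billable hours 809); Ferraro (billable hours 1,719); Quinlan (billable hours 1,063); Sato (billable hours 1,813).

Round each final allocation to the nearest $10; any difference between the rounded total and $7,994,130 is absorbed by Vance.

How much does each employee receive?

Orozco: $148,990 · Vance: $2,175,060 · Becker: $848,830 · Ferraro: $1,803,640 · Quinlan: $1,115,340 · Sato: $1,902,270

Sum of billable hours: 7,619.
Unrounded shares: Orozco 142/7,619 × $7,994,130 = 148,991.53; Vance 2,073/7,619 × $7,994,130 = 2,175,066.48; Becker 809/7,619 × $7,994,130 = 848,832.02; Ferraro 1,719/7,619 × $7,994,130 = 1,803,636.89; Quinlan 1,063/7,619 × $7,994,130 = 1,115,338.00; Sato 1,813/7,619 × $7,994,130 = 1,902,265.09.
Rounded to nearest $10: Orozco $148,990; Vance $2,175,070; Becker $848,830; Ferraro $1,803,640; Quinlan $1,115,340; Sato $1,902,270. Sum = $7,994,140.
Difference $7,994,130 − $7,994,140 = −$10 applied to Vance: Vance becomes $2,175,060.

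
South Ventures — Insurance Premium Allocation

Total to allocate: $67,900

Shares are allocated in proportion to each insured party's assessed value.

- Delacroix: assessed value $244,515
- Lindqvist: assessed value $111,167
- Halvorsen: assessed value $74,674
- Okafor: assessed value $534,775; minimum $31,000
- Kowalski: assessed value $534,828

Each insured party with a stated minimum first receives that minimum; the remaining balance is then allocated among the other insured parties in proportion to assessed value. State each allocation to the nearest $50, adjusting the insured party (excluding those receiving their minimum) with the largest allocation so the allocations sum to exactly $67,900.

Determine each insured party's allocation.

Guaranteed amounts: Okafor $31,000. Remaining pool $36,900.
Remaining pool split over remaining assessed value 965,184: Delacroix 9,348.07 → $9,350; Lindqvist 4,250.03 → $4,250; Halvorsen 2,854.87 → $2,850; Kowalski 20,447.04 → $20,450.

Delacroix: $9,350 · Lindqvist: $4,250 · Halvorsen: $2,850 · Okafor: $31,000 · Kowalski: $20,450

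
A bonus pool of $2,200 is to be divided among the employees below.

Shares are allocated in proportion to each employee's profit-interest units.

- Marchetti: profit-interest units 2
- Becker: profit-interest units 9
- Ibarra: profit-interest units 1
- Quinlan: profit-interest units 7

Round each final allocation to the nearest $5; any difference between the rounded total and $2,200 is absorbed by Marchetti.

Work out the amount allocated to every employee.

Profit-interest units total: 19.
Raw shares: Marchetti 2/19 × $2,200 = 231.58; Becker 9/19 × $2,200 = 1,042.11; Ibarra 1/19 × $2,200 = 115.79; Quinlan 7/19 × $2,200 = 810.53.
At nearest $5: Marchetti $230; Becker $1,040; Ibarra $115; Quinlan $810. Sum = $2,195.
Difference $2,200 − $2,195 = +$5 applied to Marchetti: Marchetti becomes $235.

Marchetti: $235 · Becker: $1,040 · Ibarra: $115 · Quinlan: $810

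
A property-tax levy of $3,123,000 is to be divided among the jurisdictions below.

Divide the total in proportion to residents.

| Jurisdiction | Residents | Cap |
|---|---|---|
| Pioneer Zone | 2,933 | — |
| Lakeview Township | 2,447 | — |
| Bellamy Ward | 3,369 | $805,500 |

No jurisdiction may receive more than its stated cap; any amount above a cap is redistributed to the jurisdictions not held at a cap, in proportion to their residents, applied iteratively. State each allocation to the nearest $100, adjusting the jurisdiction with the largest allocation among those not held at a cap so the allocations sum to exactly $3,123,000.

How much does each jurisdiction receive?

Residents total: 8,749.
Unconstrained shares: Pioneer Zone 1,046,949.25; Lakeview Township 873,469.08; Bellamy Ward 1,202,581.67.
Held at cap: Bellamy Ward ($805,500); balance $2,317,500 reallocated over remaining residents 5,380.
Redistributed shares: Pioneer Zone 1,263,425.19 → $1,263,400; Lakeview Township 1,054,074.81 → $1,054,100.

Pioneer Zone: $1,263,400 | Lakeview Township: $1,054,100 | Bellamy Ward: $805,500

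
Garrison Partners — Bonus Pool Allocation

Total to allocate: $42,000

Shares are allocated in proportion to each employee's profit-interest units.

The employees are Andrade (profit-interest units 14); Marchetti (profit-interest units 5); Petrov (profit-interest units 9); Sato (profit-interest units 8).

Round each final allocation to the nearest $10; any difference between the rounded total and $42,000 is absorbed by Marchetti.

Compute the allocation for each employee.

Sum of profit-interest units: 36.
Proportional shares: Andrade 14/36 × $42,000 = 16,333.33; Marchetti 5/36 × $42,000 = 5,833.33; Petrov 9/36 × $42,000 = 10,500.00; Sato 8/36 × $42,000 = 9,333.33.
At nearest $10: Andrade $16,330; Marchetti $5,830; Petrov $10,500; Sato $9,330. Sum = $41,990.
Difference $42,000 − $41,990 = +$10 applied to Marchetti: Marchetti becomes $5,840.

Andrade: $16,330 | Marchetti: $5,840 | Petrov: $10,500 | Sato: $9,330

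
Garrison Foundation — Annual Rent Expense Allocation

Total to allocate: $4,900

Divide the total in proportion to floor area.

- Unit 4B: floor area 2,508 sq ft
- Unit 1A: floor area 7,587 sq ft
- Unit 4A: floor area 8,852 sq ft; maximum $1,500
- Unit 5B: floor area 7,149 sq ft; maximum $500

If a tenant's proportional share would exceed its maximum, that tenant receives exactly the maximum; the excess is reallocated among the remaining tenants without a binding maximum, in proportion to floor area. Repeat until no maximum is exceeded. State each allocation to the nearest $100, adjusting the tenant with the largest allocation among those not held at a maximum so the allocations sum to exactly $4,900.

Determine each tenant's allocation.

Combined floor area = 26,096.
Proportional shares (ignoring caps): Unit 4B 470.92; Unit 1A 1,424.60; Unit 4A 1,662.12; Unit 5B 1,342.36.
Capped: Unit 4A ($1,500), Unit 5B ($500); balance $2,900 reallocated over remaining floor area 10,095.
Remaining shares: Unit 4B 720.48 → $700; Unit 1A 2,179.52 → $2,200.

Unit 4B: $700 | Unit 1A: $2,200 | Unit 4A: $1,500 | Unit 5B: $500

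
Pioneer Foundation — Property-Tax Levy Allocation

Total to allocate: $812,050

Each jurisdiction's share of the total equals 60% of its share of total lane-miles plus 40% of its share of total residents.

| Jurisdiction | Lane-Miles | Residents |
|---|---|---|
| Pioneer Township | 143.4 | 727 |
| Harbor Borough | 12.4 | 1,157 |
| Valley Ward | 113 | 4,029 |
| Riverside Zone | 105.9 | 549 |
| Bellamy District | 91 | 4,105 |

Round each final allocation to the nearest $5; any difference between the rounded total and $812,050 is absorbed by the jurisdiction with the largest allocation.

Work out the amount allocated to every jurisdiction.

Totals — lane-miles 465.7, residents 10,567.
Composite weights (60% lane-miles + 40% residents): Pioneer Township 0.2123; Harbor Borough 0.0598; Valley Ward 0.2981; Riverside Zone 0.1572; Bellamy District 0.2726.
Unrounded shares: Pioneer Township 172,376.92; Harbor Borough 48,538.40; Valley Ward 242,071.96; Riverside Zone 127,671.68; Bellamy District 221,391.04.
Rounded to nearest $5: Pioneer Township $172,375; Harbor Borough $48,540; Valley Ward $242,070; Riverside Zone $127,670; Bellamy District $221,390. Sum = $812,045.
Difference $812,050 − $812,045 = +$5 applied to largest allocation (Valley Ward): Valley Ward becomes $242,075.

Pioneer Township: $172,375 | Harbor Borough: $48,540 | Valley Ward: $242,075 | Riverside Zone: $127,670 | Bellamy District: $221,390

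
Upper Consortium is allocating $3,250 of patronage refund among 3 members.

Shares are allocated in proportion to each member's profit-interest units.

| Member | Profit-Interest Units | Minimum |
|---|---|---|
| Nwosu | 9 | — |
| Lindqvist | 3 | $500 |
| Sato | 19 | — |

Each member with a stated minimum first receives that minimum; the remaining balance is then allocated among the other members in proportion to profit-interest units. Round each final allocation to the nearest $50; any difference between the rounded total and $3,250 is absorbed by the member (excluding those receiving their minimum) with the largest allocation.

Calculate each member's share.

Nwosu: $900; Lindqvist: $500; Sato: $1,850

Minimums first: Lindqvist $500. Remaining pool $2,750.
Remaining pool split over remaining profit-interest units 28: Nwosu 883.93 → $900; Sato 1,866.07 → $1,850.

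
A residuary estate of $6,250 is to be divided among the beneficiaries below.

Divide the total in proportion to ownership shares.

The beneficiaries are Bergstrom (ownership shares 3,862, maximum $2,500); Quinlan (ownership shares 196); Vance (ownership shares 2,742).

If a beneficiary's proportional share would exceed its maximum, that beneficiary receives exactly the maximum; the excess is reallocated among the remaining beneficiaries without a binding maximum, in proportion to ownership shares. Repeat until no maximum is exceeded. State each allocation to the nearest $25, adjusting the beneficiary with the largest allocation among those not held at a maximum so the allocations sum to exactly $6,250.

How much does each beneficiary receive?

Ownership shares total: 6,800.
Unconstrained shares: Bergstrom 3,549.63; Quinlan 180.15; Vance 2,520.22.
Capped: Bergstrom ($2,500); remaining pool $3,750 reallocated over remaining ownership shares 2,938.
Redistributed shares: Quinlan 250.17 → $250; Vance 3,499.83 → $3,500.

Bergstrom: $2,500 | Quinlan: $250 | Vance: $3,500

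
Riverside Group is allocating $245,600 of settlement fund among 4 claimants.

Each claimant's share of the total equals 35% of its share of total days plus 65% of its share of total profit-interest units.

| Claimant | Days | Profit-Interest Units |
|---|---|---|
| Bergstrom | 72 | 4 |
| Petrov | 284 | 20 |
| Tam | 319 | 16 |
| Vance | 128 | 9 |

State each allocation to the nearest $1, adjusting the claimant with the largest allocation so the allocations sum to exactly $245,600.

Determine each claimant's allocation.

Totals — days 803, profit-interest units 49.
Combined weights (35% days + 65% profit-interest units): Bergstrom 0.0844; Petrov 0.3891; Tam 0.3513; Vance 0.1752.
Raw shares: Bergstrom 20,739.33; Petrov 95,560.98; Tam 86,275.84; Vance 43,023.85.
Rounded to nearest $1: Bergstrom $20,739; Petrov $95,561; Tam $86,276; Vance $43,024. Sum = $245,600.
No rounding difference to absorb.

Bergstrom: $20,739 | Petrov: $95,561 | Tam: $86,276 | Vance: $43,024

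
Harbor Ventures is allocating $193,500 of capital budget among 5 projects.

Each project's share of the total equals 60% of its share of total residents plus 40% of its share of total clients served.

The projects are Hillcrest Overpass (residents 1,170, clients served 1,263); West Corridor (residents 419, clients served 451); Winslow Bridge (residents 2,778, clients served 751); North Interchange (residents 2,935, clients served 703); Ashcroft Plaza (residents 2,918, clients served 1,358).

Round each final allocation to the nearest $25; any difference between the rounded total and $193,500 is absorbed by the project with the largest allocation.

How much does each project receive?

Hillcrest Overpass: $34,900 · West Corridor: $12,475 · Winslow Bridge: $44,400 · North Interchange: $45,375 · Ashcroft Plaza: $56,350

Residents total 10,220; clients served total 4,526.
Composite weights (60% residents + 40% clients served): Hillcrest Overpass 0.1803; West Corridor 0.0645; Winslow Bridge 0.2295; North Interchange 0.2344; Ashcroft Plaza 0.2913.
Raw shares: Hillcrest Overpass 34,890.10; West Corridor 12,472.51; Winslow Bridge 44,401.29; North Interchange 45,363.97; Ashcroft Plaza 56,372.13.
Rounded to nearest $25: Hillcrest Overpass $34,900; West Corridor $12,475; Winslow Bridge $44,400; North Interchange $45,375; Ashcroft Plaza $56,375. Sum = $193,525.
Difference $193,500 − $193,525 = −$25 applied to largest allocation (Ashcroft Plaza): Ashcroft Plaza becomes $56,350.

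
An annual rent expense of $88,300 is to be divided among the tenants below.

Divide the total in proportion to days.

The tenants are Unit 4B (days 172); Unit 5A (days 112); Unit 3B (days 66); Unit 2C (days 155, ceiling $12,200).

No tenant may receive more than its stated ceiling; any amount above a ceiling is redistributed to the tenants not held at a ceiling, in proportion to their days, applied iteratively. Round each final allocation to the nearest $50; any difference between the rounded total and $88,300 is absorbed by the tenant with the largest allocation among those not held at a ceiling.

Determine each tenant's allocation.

Sum of days: 505.
Proportional shares (ignoring caps): Unit 4B 30,074.46; Unit 5A 19,583.37; Unit 3B 11,540.20; Unit 2C 27,101.98.
Cap binds for Unit 2C ($12,200); remaining pool $76,100 reallocated over remaining days 350.
Shares after redistribution: Unit 4B 37,397.71 → $37,400; Unit 5A 24,352.00 → $24,350; Unit 3B 14,350.29 → $14,350.

Unit 4B: $37,400; Unit 5A: $24,350; Unit 3B: $14,350; Unit 2C: $12,200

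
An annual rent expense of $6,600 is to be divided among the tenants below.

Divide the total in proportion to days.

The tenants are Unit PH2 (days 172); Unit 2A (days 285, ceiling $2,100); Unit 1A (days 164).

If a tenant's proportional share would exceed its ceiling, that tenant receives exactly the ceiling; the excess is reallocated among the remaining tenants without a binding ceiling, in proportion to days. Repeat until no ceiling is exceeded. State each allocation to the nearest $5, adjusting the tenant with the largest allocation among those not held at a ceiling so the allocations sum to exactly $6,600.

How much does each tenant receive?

Days total: 621.
Proportional shares (ignoring caps): Unit PH2 1,828.02; Unit 2A 3,028.99; Unit 1A 1,743.00.
Cap binds for Unit 2A ($2,100); balance $4,500 reallocated over remaining days 336.
Remaining shares: Unit PH2 2,303.57 → $2,305; Unit 1A 2,196.43 → $2,195.

Unit PH2: $2,305 | Unit 2A: $2,100 | Unit 1A: $2,195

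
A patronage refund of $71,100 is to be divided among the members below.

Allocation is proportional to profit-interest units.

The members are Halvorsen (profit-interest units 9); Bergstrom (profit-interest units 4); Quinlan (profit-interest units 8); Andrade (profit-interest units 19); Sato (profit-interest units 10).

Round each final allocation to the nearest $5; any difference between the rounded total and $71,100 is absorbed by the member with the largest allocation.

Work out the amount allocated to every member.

Halvorsen: $12,800 · Bergstrom: $5,690 · Quinlan: $11,375 · Andrade: $27,015 · Sato: $14,220

Total profit-interest units = 50.
Pro-rata amounts: Halvorsen 9/50 × $71,100 = 12,798.00; Bergstrom 4/50 × $71,100 = 5,688.00; Quinlan 8/50 × $71,100 = 11,376.00; Andrade 19/50 × $71,100 = 27,018.00; Sato 10/50 × $71,100 = 14,220.00.
Rounded to nearest $5: Halvorsen $12,800; Bergstrom $5,690; Quinlan $11,375; Andrade $27,020; Sato $14,220. Sum = $71,105.
Difference $71,100 − $71,105 = −$5 applied to largest allocation (Andrade): Andrade becomes $27,015.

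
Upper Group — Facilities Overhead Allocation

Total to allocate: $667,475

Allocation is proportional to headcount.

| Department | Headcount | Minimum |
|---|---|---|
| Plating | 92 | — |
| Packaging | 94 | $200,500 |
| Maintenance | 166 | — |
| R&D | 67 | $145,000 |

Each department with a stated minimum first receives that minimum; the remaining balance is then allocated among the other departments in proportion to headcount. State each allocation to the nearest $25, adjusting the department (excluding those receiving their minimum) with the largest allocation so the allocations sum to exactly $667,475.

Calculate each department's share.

Fund the minimums — Packaging $200,500; R&D $145,000. Balance $321,975.
Balance split over remaining headcount 258: Plating 114,812.79 → $114,825; Maintenance 207,162.21 → $207,150.

Plating: $114,825; Packaging: $200,500; Maintenance: $207,150; R&D: $145,000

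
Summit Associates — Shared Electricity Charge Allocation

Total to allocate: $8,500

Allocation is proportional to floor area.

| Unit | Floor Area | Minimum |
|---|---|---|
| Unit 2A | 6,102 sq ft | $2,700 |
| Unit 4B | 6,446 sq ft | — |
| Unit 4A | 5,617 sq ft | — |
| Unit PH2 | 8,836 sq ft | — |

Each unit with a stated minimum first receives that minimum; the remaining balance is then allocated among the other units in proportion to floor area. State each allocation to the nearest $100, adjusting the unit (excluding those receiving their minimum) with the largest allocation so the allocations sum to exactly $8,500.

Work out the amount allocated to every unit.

Unit 2A: $2,700; Unit 4B: $1,800; Unit 4A: $1,600; Unit PH2: $2,400

Guaranteed amounts: Unit 2A $2,700. Remaining pool $5,800.
Remaining pool split over remaining floor area 20,899: Unit 4B 1,788.93 → $1,800; Unit 4A 1,558.86 → $1,600; Unit PH2 2,452.21 → $2,500.
Rounding difference −$100 applied to Unit PH2 → $2,400.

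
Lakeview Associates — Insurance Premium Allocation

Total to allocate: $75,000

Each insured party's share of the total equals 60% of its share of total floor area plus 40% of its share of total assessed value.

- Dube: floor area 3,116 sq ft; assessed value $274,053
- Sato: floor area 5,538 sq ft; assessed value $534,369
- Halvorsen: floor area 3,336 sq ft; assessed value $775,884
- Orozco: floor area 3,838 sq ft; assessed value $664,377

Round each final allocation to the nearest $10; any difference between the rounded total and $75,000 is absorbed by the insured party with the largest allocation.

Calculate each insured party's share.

Floor area total 15,828; assessed value total 2,248,683.
Blended shares (60% floor area + 40% assessed value): Dube 0.1669; Sato 0.3050; Halvorsen 0.2645; Orozco 0.2637.
Raw shares: Dube 12,515.16; Sato 22,873.98; Halvorsen 19,835.64; Orozco 19,775.22.
Rounded to nearest $10: Dube $12,520; Sato $22,870; Halvorsen $19,840; Orozco $19,780. Sum = $75,010.
Difference $75,000 − $75,010 = −$10 applied to largest allocation (Sato): Sato becomes $22,860.

Dube: $12,520 | Sato: $22,860 | Halvorsen: $19,840 | Orozco: $19,780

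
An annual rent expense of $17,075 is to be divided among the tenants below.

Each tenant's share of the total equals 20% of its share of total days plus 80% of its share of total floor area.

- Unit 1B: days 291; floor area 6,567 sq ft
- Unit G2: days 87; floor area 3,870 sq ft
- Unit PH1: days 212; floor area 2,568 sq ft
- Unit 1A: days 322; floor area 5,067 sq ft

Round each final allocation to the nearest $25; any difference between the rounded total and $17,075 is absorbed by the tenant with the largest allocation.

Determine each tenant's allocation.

Unit 1B: $6,075; Unit G2: $3,250; Unit PH1: $2,725; Unit 1A: $5,025

Totals — days 912, floor area 18,072.
Blended shares (20% days + 80% floor area): Unit 1B 0.3545; Unit G2 0.1904; Unit PH1 0.1602; Unit 1A 0.2949.
Unrounded shares: Unit 1B 6,053.42; Unit G2 3,250.97; Unit PH1 2,734.90; Unit 1A 5,035.70.
At nearest $25: Unit 1B $6,050; Unit G2 $3,250; Unit PH1 $2,725; Unit 1A $5,025. Sum = $17,050.
Difference $17,075 − $17,050 = +$25 applied to largest allocation (Unit 1B): Unit 1B becomes $6,075.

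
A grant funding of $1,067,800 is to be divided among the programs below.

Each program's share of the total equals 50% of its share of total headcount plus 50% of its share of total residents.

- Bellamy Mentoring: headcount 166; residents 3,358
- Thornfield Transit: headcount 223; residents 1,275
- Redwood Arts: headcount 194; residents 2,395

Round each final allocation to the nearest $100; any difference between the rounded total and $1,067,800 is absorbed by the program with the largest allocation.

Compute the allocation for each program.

Totals — headcount 583, residents 7,028.
Combined weights (50% headcount + 50% residents): Bellamy Mentoring 0.3813; Thornfield Transit 0.2820; Redwood Arts 0.3368.
Pro-rata amounts: Bellamy Mentoring 407,118.61; Thornfield Transit 301,077.68; Redwood Arts 359,603.71.
At nearest $100: Bellamy Mentoring $407,100; Thornfield Transit $301,100; Redwood Arts $359,600. Sum = $1,067,800.
Rounded total matches; no reconciliation needed.

Bellamy Mentoring: $407,100 | Thornfield Transit: $301,100 | Redwood Arts: $359,600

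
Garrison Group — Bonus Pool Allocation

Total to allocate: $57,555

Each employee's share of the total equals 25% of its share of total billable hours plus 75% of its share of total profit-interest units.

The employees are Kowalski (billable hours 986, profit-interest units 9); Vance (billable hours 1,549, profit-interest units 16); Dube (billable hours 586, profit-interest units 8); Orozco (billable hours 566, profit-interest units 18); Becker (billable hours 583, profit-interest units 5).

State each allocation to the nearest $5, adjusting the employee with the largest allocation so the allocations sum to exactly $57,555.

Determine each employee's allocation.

Totals — billable hours 4,270, profit-interest units 56.
Composite weights (25% billable hours + 75% profit-interest units): Kowalski 0.1783; Vance 0.3050; Dube 0.1415; Orozco 0.2742; Becker 0.1011.
Unrounded shares: Kowalski 10,259.99; Vance 17,552.93; Dube 8,141.27; Orozco 15,782.13; Becker 5,818.68.
At nearest $5: Kowalski $10,260; Vance $17,555; Dube $8,140; Orozco $15,780; Becker $5,820. Sum = $57,555.
No rounding difference to absorb.

Kowalski: $10,260 | Vance: $17,555 | Dube: $8,140 | Orozco: $15,780 | Becker: $5,820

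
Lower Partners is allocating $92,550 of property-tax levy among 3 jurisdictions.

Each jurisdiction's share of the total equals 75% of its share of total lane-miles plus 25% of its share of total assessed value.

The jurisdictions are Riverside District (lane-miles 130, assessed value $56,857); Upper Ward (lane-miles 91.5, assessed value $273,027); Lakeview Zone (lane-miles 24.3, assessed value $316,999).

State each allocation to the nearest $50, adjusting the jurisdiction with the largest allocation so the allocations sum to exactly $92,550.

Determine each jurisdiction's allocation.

Riverside District: $38,750 | Upper Ward: $35,600 | Lakeview Zone: $18,200

Totals — lane-miles 245.8, assessed value 646,883.
Composite weights (75% lane-miles + 25% assessed value): Riverside District 0.4186; Upper Ward 0.3847; Lakeview Zone 0.1967.
Raw shares: Riverside District 38,744.89; Upper Ward 35,604.61; Lakeview Zone 18,200.50.
After rounding ($50): Riverside District $38,750; Upper Ward $35,600; Lakeview Zone $18,200. Sum = $92,550.
Rounded total matches; no reconciliation needed.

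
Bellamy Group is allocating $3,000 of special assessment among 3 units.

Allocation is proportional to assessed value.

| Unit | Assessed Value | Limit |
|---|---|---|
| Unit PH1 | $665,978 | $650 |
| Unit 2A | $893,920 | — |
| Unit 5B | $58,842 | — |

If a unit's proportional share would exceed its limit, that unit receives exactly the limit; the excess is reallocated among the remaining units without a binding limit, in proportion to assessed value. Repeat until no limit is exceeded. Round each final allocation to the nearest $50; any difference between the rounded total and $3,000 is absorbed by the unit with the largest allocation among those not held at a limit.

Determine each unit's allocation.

Unit PH1: $650 | Unit 2A: $2,200 | Unit 5B: $150

Assessed value total: 1,618,740.
Pro-rata shares before constraints: Unit PH1 1,234.25; Unit 2A 1,656.70; Unit 5B 109.05.
Capped: Unit PH1 ($650); balance $2,350 reallocated over remaining assessed value 952,762.
Redistributed shares: Unit 2A 2,204.87 → $2,200; Unit 5B 145.13 → $150.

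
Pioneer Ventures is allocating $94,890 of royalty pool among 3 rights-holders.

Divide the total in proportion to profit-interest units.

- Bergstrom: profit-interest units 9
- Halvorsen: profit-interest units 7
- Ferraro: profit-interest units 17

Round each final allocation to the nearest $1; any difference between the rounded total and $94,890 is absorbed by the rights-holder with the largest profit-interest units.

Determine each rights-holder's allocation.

Profit-interest units total: 9 + 7 + 17 = 33.
Raw shares: Bergstrom 25,879.09; Halvorsen 20,128.18; Ferraro 48,882.73.
Rounded to nearest $1: Bergstrom $25,879; Halvorsen $20,128; Ferraro $48,883. Sum = $94,890.
Rounded total matches; no reconciliation needed.

Bergstrom: $25,879 · Halvorsen: $20,128 · Ferraro: $48,883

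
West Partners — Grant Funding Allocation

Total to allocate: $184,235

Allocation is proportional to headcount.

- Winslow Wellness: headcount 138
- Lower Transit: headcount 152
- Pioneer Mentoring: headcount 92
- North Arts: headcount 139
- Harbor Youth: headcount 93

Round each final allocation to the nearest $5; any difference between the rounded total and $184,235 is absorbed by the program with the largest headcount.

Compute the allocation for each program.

Winslow Wellness: $41,410 | Lower Transit: $45,605 | Pioneer Mentoring: $27,605 | North Arts: $41,710 | Harbor Youth: $27,905

Total headcount = 138 + 152 + 92 + 139 + 93 = 614.
Proportional shares: Winslow Wellness 41,407.87; Lower Transit 45,608.66; Pioneer Mentoring 27,605.24; North Arts 41,707.92; Harbor Youth 27,905.30.
At nearest $5: Winslow Wellness $41,410; Lower Transit $45,610; Pioneer Mentoring $27,605; North Arts $41,710; Harbor Youth $27,905. Sum = $184,240.
Difference $184,235 − $184,240 = −$5 applied to largest headcount (Lower Transit): Lower Transit becomes $45,605.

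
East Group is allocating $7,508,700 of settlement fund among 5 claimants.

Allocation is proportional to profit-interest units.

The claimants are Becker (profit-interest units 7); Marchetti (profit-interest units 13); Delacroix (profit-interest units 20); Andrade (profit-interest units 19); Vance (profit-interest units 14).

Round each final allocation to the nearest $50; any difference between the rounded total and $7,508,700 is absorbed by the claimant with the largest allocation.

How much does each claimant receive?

Becker: $720,000 | Marchetti: $1,337,150 | Delacroix: $2,057,250 | Andrade: $1,954,300 | Vance: $1,440,000

Sum of profit-interest units: 73.
Unrounded shares: Becker 7/73 × $7,508,700 = 720,012.33; Marchetti 13/73 × $7,508,700 = 1,337,165.75; Delacroix 20/73 × $7,508,700 = 2,057,178.08; Andrade 19/73 × $7,508,700 = 1,954,319.18; Vance 14/73 × $7,508,700 = 1,440,024.66.
After rounding ($50): Becker $720,000; Marchetti $1,337,150; Delacroix $2,057,200; Andrade $1,954,300; Vance $1,440,000. Sum = $7,508,650.
Difference $7,508,700 − $7,508,650 = +$50 applied to largest allocation (Delacroix): Delacroix becomes $2,057,250.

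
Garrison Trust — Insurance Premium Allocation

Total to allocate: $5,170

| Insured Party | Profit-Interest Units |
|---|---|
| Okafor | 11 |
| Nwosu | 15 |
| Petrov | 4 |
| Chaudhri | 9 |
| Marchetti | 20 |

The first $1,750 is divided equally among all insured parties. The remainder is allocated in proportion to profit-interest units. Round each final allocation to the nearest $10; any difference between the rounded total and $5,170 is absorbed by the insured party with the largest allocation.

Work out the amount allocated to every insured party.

Equal tier: $1,750 ÷ 5 = $350 apiece.
Remainder $3,420 by profit-interest units (total 59): Okafor 637.63 → $640; Nwosu 869.49 → $870; Petrov 231.86 → $230; Chaudhri 521.69 → $520; Marchetti 1,159.32 → $1,160.
Totals: Okafor $350 + $640 = $990; Nwosu $350 + $870 = $1,220; Petrov $350 + $230 = $580; Chaudhri $350 + $520 = $870; Marchetti $350 + $1,160 = $1,510.

Okafor: $990 | Nwosu: $1,220 | Petrov: $580 | Chaudhri: $870 | Marchetti: $1,510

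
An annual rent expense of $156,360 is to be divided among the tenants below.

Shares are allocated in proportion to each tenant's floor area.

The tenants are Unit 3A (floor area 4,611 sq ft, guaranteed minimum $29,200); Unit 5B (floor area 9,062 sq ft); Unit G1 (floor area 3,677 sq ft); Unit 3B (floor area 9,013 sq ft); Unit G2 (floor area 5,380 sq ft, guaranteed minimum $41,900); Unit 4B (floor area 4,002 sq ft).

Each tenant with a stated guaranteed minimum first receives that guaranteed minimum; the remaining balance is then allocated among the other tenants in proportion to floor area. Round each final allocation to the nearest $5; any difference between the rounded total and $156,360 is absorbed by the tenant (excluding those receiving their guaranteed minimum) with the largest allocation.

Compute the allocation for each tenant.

Guaranteed amounts: Unit 3A $29,200; Unit G2 $41,900. Residual $85,260.
Residual split over remaining floor area 25,754: Unit 5B 30,000.24 → $30,000; Unit G1 12,172.91 → $12,175; Unit 3B 29,838.02 → $29,840; Unit 4B 13,248.84 → $13,250.
Rounding difference −$5 applied to Unit 5B → $29,995.

Unit 3A: $29,200; Unit 5B: $29,995; Unit G1: $12,175; Unit 3B: $29,840; Unit G2: $41,900; Unit 4B: $13,250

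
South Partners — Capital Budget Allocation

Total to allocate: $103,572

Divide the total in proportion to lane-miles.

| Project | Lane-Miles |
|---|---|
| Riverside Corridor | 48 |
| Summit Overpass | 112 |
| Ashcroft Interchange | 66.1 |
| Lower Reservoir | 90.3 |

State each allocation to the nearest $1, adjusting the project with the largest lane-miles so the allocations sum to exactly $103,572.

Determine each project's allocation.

Riverside Corridor: $15,713 · Summit Overpass: $36,662 · Ashcroft Interchange: $21,638 · Lower Reservoir: $29,559

Combined lane-miles = 316.4.
Raw shares: Riverside Corridor 48/316.4 × $103,572 = 15,712.57; Summit Overpass 112/316.4 × $103,572 = 36,662.65; Ashcroft Interchange 66.1/316.4 × $103,572 = 21,637.51; Lower Reservoir 90.3/316.4 × $103,572 = 29,559.27.
At nearest $1: Riverside Corridor $15,713; Summit Overpass $36,663; Ashcroft Interchange $21,638; Lower Reservoir $29,559. Sum = $103,573.
Difference $103,572 − $103,573 = −$1 applied to largest lane-miles (Summit Overpass): Summit Overpass becomes $36,662.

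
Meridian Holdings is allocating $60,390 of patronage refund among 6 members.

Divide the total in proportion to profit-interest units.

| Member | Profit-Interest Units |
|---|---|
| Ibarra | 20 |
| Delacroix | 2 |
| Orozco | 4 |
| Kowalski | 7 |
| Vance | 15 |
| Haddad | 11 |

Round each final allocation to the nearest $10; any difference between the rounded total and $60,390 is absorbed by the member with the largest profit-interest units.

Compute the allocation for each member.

Ibarra: $20,480 | Delacroix: $2,050 | Orozco: $4,090 | Kowalski: $7,160 | Vance: $15,350 | Haddad: $11,260

Sum of profit-interest units: 59.
Raw shares: Ibarra 20/59 × $60,390 = 20,471.19; Delacroix 2/59 × $60,390 = 2,047.12; Orozco 4/59 × $60,390 = 4,094.24; Kowalski 7/59 × $60,390 = 7,164.92; Vance 15/59 × $60,390 = 15,353.39; Haddad 11/59 × $60,390 = 11,259.15.
At nearest $10: Ibarra $20,470; Delacroix $2,050; Orozco $4,090; Kowalski $7,160; Vance $15,350; Haddad $11,260. Sum = $60,380.
Difference $60,390 − $60,380 = +$10 applied to largest profit-interest units (Ibarra): Ibarra becomes $20,480.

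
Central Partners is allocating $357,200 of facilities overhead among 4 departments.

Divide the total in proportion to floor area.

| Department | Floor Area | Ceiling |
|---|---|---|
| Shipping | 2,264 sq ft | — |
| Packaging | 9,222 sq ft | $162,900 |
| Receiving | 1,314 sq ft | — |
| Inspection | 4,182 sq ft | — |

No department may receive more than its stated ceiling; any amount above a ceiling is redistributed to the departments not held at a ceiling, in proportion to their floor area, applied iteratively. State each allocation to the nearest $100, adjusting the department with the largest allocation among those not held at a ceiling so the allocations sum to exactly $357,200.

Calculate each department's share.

Sum of floor area: 16,982.
Proportional shares (ignoring caps): Shipping 47,621.06; Packaging 193,975.88; Receiving 27,638.72; Inspection 87,964.34.
Held at cap: Packaging ($162,900); residual $194,300 reallocated over remaining floor area 7,760.
Shares after redistribution: Shipping 56,687.53 → $56,700; Receiving 32,900.80 → $32,900; Inspection 104,711.68 → $104,700.

Shipping: $56,700; Packaging: $162,900; Receiving: $32,900; Inspection: $104,700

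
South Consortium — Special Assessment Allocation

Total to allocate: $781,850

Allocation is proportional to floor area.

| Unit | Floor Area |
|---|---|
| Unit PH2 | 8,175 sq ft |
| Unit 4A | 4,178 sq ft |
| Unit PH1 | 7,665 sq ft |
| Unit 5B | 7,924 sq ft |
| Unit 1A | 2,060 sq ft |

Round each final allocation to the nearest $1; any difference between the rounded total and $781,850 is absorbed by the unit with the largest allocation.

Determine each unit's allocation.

Sum of floor area: 30,002.
Pro-rata amounts: Unit PH2 8,175/30,002 × $781,850 = 213,039.92; Unit 4A 4,178/30,002 × $781,850 = 108,878.38; Unit PH1 7,665/30,002 × $781,850 = 199,749.36; Unit 5B 7,924/30,002 × $781,850 = 206,498.88; Unit 1A 2,060/30,002 × $781,850 = 53,683.45.
After rounding ($1): Unit PH2 $213,040; Unit 4A $108,878; Unit PH1 $199,749; Unit 5B $206,499; Unit 1A $53,683. Sum = $781,849.
Difference $781,850 − $781,849 = +$1 applied to largest allocation (Unit PH2): Unit PH2 becomes $213,041.

Unit PH2: $213,041 | Unit 4A: $108,878 | Unit PH1: $199,749 | Unit 5B: $206,499 | Unit 1A: $53,683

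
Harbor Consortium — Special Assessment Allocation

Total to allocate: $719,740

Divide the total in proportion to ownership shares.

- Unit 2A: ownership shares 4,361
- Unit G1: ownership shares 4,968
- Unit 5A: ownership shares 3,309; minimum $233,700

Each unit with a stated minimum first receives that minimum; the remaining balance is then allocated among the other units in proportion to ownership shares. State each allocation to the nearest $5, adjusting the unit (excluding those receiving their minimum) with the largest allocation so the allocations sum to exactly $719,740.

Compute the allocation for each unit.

Unit 2A: $227,210 | Unit G1: $258,830 | Unit 5A: $233,700

Fund the minimums — Unit 5A $233,700. Remaining pool $486,040.
Remaining pool split over remaining ownership shares 9,329: Unit 2A 227,207.68 → $227,210; Unit G1 258,832.32 → $258,830.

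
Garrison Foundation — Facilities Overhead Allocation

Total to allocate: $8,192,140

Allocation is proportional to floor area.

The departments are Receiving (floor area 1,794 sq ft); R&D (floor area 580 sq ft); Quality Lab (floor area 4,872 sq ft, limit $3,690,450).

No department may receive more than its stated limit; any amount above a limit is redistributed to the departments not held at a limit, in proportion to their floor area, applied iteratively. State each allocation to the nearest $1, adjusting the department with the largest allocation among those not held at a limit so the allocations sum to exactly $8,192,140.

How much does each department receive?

Receiving: $3,401,867; R&D: $1,099,823; Quality Lab: $3,690,450

Total floor area = 7,246.
Proportional shares (ignoring caps): Receiving 2,028,249.95; R&D 655,732.98; Quality Lab 5,508,157.06.
Held at cap: Quality Lab ($3,690,450); remaining pool $4,501,690 reallocated over remaining floor area 2,374.
Redistributed shares: Receiving 3,401,866.83 → $3,401,867; R&D 1,099,823.17 → $1,099,823.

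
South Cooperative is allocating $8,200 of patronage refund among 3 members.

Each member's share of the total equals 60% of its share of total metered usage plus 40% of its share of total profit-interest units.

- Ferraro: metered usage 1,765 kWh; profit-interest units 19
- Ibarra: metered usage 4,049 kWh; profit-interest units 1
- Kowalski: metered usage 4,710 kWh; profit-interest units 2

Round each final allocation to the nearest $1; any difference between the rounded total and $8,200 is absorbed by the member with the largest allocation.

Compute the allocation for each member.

Metered usage total 10,524; profit-interest units total 22.
Composite weights (60% metered usage + 40% profit-interest units): Ferraro 0.4461; Ibarra 0.2490; Kowalski 0.3049.
Unrounded shares: Ferraro 3,657.87; Ibarra 2,042.01; Kowalski 2,500.12.
After rounding ($1): Ferraro $3,658; Ibarra $2,042; Kowalski $2,500. Sum = $8,200.
Rounded total matches; no reconciliation needed.

Ferraro: $3,658 · Ibarra: $2,042 · Kowalski: $2,500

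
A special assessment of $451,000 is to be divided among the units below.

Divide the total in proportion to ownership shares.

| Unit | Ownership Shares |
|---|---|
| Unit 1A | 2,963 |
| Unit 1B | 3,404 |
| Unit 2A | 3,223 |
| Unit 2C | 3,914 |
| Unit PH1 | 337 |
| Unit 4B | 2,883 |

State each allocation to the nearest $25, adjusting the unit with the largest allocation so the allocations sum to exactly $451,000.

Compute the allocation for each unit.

Sum of ownership shares: 16,724.
Raw shares: Unit 1A 2,963/16,724 × $451,000 = 79,903.91; Unit 1B 3,404/16,724 × $451,000 = 91,796.46; Unit 2A 3,223/16,724 × $451,000 = 86,915.39; Unit 2C 3,914/16,724 × $451,000 = 105,549.75; Unit PH1 337/16,724 × $451,000 = 9,087.96; Unit 4B 2,883/16,724 × $451,000 = 77,746.53.
Rounded to nearest $25: Unit 1A $79,900; Unit 1B $91,800; Unit 2A $86,925; Unit 2C $105,550; Unit PH1 $9,100; Unit 4B $77,750. Sum = $451,025.
Difference $451,000 − $451,025 = −$25 applied to largest allocation (Unit 2C): Unit 2C becomes $105,525.

Unit 1A: $79,900 | Unit 1B: $91,800 | Unit 2A: $86,925 | Unit 2C: $105,525 | Unit PH1: $9,100 | Unit 4B: $77,750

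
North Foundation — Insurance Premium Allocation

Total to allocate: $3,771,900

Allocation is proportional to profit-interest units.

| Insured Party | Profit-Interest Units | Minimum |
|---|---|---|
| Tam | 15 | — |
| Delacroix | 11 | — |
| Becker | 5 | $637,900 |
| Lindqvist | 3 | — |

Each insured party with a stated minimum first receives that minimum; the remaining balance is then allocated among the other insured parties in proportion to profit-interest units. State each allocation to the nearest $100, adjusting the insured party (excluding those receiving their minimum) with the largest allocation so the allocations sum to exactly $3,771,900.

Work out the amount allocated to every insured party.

Guaranteed amounts: Becker $637,900. Residual $3,134,000.
Residual split over remaining profit-interest units 29: Tam 1,621,034.48 → $1,621,000; Delacroix 1,188,758.62 → $1,188,800; Lindqvist 324,206.90 → $324,200.

Tam: $1,621,000 | Delacroix: $1,188,800 | Becker: $637,900 | Lindqvist: $324,200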